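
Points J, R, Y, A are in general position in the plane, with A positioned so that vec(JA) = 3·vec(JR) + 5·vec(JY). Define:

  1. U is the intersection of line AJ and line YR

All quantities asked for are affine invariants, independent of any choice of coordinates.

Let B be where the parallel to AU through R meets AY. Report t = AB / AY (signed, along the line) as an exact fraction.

t = -5/3

Set J = (0, 0), R = (1, 0), Y = (0, 1), A = (3, 5); any affine frame gives the same invariant.
1. U is the intersection of line AJ and line YR ⇒ U = (3/8, 5/8)
through R parallel to AU: direction (-21/8, -35/8); meets AY at B = (8, 35/3)
B = A + t·(Y−A) with t = -5/3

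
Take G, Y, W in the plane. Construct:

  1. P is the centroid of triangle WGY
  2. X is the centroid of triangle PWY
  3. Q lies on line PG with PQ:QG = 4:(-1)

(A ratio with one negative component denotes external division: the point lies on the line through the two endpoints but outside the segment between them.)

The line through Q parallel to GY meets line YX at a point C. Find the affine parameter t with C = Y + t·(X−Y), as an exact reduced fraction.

Work in coordinates with G = (0, 0), Y = (1, 0), W = (0, 1).
1. P is the centroid of triangle WGY ⇒ P = (1/3, 1/3)
2. X is the centroid of triangle PWY ⇒ X = (4/9, 4/9)
3. Q lies on line PG with PQ:QG = 4:(-1) ⇒ Q = (-1/9, -1/9)
through Q parallel to GY: direction (1, 0); meets YX at C = (41/36, -1/9)
C = Y + t·(X−Y) with t = -1/4

t = -1/4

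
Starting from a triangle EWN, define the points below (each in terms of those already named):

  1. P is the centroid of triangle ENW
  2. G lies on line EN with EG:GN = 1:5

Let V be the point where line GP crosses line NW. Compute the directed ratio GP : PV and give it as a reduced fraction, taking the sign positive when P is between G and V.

GP:PV = 3/2

Choose coordinates E = (0, 0), W = (1, 0), N = (0, 1).
1. P is the centroid of triangle ENW ⇒ P = (1/3, 1/3)
2. G lies on line EN with EG:GN = 1:5 ⇒ G = (0, 1/6)
line GP meets NW at V = (5/9, 4/9)
P = G + t·(V−G) with t = 3/5, so GP:PV = 3/5:2/5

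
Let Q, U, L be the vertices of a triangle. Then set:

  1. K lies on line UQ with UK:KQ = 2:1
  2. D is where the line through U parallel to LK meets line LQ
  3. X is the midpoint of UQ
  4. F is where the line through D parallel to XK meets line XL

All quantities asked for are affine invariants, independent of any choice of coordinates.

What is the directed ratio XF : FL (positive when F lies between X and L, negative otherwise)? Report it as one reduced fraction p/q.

Choose coordinates Q = (0, 0), U = (1, 0), L = (0, 1).
1. K lies on line UQ with UK:KQ = 2:1 ⇒ K = (1/3, 0)
2. D is where the line through U parallel to LK meets line LQ ⇒ D = (0, 3)
3. X is the midpoint of UQ ⇒ X = (1/2, 0)
4. F is where the line through D parallel to XK meets line XL ⇒ F = (-1, 3)
F = X + t·(L−X) with t = 3, so XF:FL = t:(1−t) = 3:-2

XF:FL = -3/2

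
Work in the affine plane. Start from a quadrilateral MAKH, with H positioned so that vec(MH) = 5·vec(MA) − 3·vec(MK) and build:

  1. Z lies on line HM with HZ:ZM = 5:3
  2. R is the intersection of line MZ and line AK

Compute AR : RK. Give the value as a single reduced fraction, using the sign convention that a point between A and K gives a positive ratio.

Assign M = (0, 0), A = (1, 0), K = (0, 1), H = (5, -3) — the answer is frame-independent, so this choice is without loss of generality.
1. Z lies on line HM with HZ:ZM = 5:3 ⇒ Z = (15/8, -9/8)
2. R is the intersection of line MZ and line AK ⇒ R = (5/2, -3/2)
R = A + t·(K−A) with t = -3/2, so AR:RK = t:(1−t) = -3/2:5/2

AR:RK = -3/5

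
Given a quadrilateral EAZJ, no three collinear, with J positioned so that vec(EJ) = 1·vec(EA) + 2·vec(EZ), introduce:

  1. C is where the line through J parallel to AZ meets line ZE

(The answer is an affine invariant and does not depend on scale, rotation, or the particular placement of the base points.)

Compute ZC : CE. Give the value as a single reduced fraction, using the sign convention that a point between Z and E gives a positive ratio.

Set E = (0, 0), A = (1, 0), Z = (0, 1), J = (1, 2); any affine frame gives the same invariant.
1. C is where the line through J parallel to AZ meets line ZE ⇒ C = (0, 3)
C = Z + t·(E−Z) with t = -2, so ZC:CE = t:(1−t) = -2:3

ZC:CE = -2/3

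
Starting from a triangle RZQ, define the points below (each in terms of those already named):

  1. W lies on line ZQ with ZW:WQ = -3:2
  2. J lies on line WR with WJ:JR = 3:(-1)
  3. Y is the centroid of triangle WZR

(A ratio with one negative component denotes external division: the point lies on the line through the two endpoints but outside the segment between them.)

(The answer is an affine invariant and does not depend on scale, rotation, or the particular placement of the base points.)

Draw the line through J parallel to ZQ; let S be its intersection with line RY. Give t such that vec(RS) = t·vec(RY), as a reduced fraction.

t = -3/4

Choose coordinates R = (0, 0), Z = (1, 0), Q = (0, 1).
1. W lies on line ZQ with ZW:WQ = -3:2 ⇒ W = (-2, 3)
2. J lies on line WR with WJ:JR = 3:(-1) ⇒ J = (1, -3/2)
3. Y is the centroid of triangle WZR ⇒ Y = (-1/3, 1)
through J parallel to ZQ: direction (-1, 1); meets RY at S = (1/4, -3/4)
S = R + t·(Y−R) with t = -3/4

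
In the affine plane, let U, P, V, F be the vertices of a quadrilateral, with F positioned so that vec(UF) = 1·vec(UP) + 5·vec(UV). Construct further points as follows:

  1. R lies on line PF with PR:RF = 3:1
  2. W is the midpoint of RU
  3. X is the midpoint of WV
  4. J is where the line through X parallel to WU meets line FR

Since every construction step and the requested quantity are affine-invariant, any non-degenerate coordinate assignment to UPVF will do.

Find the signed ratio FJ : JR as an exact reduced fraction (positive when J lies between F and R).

FJ:JR = 3/2

Choose coordinates U = (0, 0), P = (1, 0), V = (0, 1), F = (1, 5).
1. R lies on line PF with PR:RF = 3:1 ⇒ R = (1, 15/4)
2. W is the midpoint of RU ⇒ W = (1/2, 15/8)
3. X is the midpoint of WV ⇒ X = (1/4, 23/16)
4. J is where the line through X parallel to WU meets line FR ⇒ J = (1, 17/4)
J = F + t·(R−F) with t = 3/5, so FJ:JR = t:(1−t) = 3/5:2/5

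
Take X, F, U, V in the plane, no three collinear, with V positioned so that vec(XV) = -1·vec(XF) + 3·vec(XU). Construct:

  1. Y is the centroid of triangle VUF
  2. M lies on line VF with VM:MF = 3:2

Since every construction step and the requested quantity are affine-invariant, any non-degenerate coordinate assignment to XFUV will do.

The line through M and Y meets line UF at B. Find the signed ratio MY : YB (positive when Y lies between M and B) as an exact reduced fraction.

MY:YB = 1/5

Assign X = (0, 0), F = (1, 0), U = (0, 1), V = (-1, 3) — the answer is frame-independent, so this choice is without loss of generality.
1. Y is the centroid of triangle VUF ⇒ Y = (0, 4/3)
2. M lies on line VF with VM:MF = 3:2 ⇒ M = (1/5, 6/5)
line MY meets UF at B = (-1, 2)
Y = M + t·(B−M) with t = 1/6, so MY:YB = 1/6:5/6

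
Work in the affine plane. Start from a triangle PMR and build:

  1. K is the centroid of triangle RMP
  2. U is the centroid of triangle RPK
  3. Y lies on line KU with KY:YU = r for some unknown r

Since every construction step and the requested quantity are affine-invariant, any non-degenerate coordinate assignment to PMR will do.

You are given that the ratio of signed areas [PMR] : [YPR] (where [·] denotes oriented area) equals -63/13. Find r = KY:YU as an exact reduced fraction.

Set P = (0, 0), M = (1, 0), R = (0, 1); any affine frame gives the same invariant.
1. K is the centroid of triangle RMP ⇒ K = (1/3, 1/3)
2. U is the centroid of triangle RPK ⇒ U = (1/9, 4/9)
3. With KY:YU = r, write λ = r/(r+1) so Y = K + λ·(U−K); Y is affine-linear in λ
Every point depending on Y is an affine combination of Y and λ-independent points, so each such coordinate is linear in λ; the λ² term in each signed area is a multiple of (U−K)×(U−K) = 0, so 2·[PMR] and 2·[YPR] are each linear in λ. Evaluating at λ=0 and λ=1:
  2·[PMR] = 1,   2·[YPR] = 2/9·λ − 1/3
So [PMR]:[YPR] = (1) / (2/9·λ − 1/3). Setting this equal to -63/13:
  1 = -63/13·(2/9·λ − 1/3)  ⇒  λ = 4/7
Then r = λ/(1−λ) = (4/7)/(3/7) = 4/3. Check: with r = 4/3, Y = (13/63, 25/63) and [PMR]:[YPR] = -63/13 as required.

r = 4/3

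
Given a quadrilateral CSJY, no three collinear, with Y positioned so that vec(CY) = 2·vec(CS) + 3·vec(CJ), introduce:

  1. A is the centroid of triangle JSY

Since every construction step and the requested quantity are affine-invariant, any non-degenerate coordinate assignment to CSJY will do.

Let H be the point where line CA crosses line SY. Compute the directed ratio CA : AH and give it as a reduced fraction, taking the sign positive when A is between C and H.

CA:AH = 5/4

Choose coordinates C = (0, 0), S = (1, 0), J = (0, 1), Y = (2, 3).
1. A is the centroid of triangle JSY ⇒ A = (1, 4/3)
line CA meets SY at H = (9/5, 12/5)
A = C + t·(H−C) with t = 5/9, so CA:AH = 5/9:4/9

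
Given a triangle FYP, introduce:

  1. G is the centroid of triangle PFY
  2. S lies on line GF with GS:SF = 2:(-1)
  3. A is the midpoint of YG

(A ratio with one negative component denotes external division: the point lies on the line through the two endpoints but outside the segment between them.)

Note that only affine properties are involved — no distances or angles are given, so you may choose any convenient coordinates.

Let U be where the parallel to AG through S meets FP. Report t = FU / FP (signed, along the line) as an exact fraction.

t = -1/2

Assign F = (0, 0), Y = (1, 0), P = (0, 1) — the answer is frame-independent, so this choice is without loss of generality.
1. G is the centroid of triangle PFY ⇒ G = (1/3, 1/3)
2. S lies on line GF with GS:SF = 2:(-1) ⇒ S = (-1/3, -1/3)
3. A is the midpoint of YG ⇒ A = (2/3, 1/6)
through S parallel to AG: direction (-1/3, 1/6); meets FP at U = (0, -1/2)
U = F + t·(P−F) with t = -1/2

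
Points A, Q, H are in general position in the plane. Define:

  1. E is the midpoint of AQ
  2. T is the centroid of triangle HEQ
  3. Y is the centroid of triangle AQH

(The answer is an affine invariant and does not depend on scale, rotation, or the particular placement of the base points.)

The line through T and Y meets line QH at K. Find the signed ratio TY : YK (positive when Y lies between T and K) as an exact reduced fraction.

Assign A = (0, 0), Q = (1, 0), H = (0, 1) — the answer is frame-independent, so this choice is without loss of generality.
1. E is the midpoint of AQ ⇒ E = (1/2, 0)
2. T is the centroid of triangle HEQ ⇒ T = (1/2, 1/3)
3. Y is the centroid of triangle AQH ⇒ Y = (1/3, 1/3)
line TY meets QH at K = (2/3, 1/3)
Y = T + t·(K−T) with t = -1, so TY:YK = -1:2

TY:YK = -1/2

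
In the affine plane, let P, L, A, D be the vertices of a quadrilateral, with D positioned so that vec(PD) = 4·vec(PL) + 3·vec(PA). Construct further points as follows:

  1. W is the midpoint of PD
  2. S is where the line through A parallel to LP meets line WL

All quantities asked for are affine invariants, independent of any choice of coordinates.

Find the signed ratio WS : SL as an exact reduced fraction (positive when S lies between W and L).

WS:SL = 1/2

Set P = (0, 0), L = (1, 0), A = (0, 1), D = (4, 3); any affine frame gives the same invariant.
1. W is the midpoint of PD ⇒ W = (2, 3/2)
2. S is where the line through A parallel to LP meets line WL ⇒ S = (5/3, 1)
S = W + t·(L−W) with t = 1/3, so WS:SL = t:(1−t) = 1/3:2/3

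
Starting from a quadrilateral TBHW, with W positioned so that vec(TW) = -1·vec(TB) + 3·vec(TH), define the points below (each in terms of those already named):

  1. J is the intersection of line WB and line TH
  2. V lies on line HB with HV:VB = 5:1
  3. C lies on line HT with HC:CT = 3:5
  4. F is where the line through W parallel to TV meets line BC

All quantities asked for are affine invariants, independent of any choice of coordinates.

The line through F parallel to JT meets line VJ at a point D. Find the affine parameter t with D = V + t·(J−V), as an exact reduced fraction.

t = 261/55

Assign T = (0, 0), B = (1, 0), H = (0, 1), W = (-1, 3) — the answer is frame-independent, so this choice is without loss of generality.
1. J is the intersection of line WB and line TH ⇒ J = (0, 3/2)
2. V lies on line HB with HV:VB = 5:1 ⇒ V = (5/6, 1/6)
3. C lies on line HT with HC:CT = 3:5 ⇒ C = (0, 5/8)
4. F is where the line through W parallel to TV meets line BC ⇒ F = (-103/33, 85/33)
through F parallel to JT: direction (0, -3/2); meets VJ at D = (-103/33, 2143/330)
D = V + t·(J−V) with t = 261/55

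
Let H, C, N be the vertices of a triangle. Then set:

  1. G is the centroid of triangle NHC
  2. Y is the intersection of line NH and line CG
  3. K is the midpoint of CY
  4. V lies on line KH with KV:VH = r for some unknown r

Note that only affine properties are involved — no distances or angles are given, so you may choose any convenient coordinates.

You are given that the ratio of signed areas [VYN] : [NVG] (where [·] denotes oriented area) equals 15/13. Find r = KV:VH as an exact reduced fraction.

Set H = (0, 0), C = (1, 0), N = (0, 1); any affine frame gives the same invariant.
1. G is the centroid of triangle NHC ⇒ G = (1/3, 1/3)
2. Y is the intersection of line NH and line CG ⇒ Y = (0, 1/2)
3. K is the midpoint of CY ⇒ K = (1/2, 1/4)
4. With KV:VH = r, write λ = r/(r+1) so V = K + λ·(H−K); V is affine-linear in λ
Every point depending on V is an affine combination of V and λ-independent points, so each such coordinate is linear in λ; the λ² term in each signed area is a multiple of (H−K)×(H−K) = 0, so 2·[VYN] and 2·[NVG] are each linear in λ. Evaluating at λ=0 and λ=1:
  2·[VYN] = 1/4·λ − 1/4,   2·[NVG] = 5/12·λ − 1/12
So [VYN]:[NVG] = (1/4·λ − 1/4) / (5/12·λ − 1/12). Setting this equal to 15/13:
  1/4·λ − 1/4 = 15/13·(5/12·λ − 1/12)  ⇒  λ = -2/3
Then r = λ/(1−λ) = (-2/3)/(5/3) = -2/5. Check: with r = -2/5, V = (5/6, 5/12) and [VYN]:[NVG] = 15/13 as required.

r = -2/5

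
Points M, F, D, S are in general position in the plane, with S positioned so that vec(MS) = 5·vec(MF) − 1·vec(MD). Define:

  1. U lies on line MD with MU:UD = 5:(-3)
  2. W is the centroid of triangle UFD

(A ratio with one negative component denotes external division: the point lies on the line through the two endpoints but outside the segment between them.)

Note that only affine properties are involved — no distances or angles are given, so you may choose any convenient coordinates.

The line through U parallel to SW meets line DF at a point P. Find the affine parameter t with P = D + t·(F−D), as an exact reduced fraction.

Choose coordinates M = (0, 0), F = (1, 0), D = (0, 1), S = (5, -1).
1. U lies on line MD with MU:UD = 5:(-3) ⇒ U = (0, 5/2)
2. W is the centroid of triangle UFD ⇒ W = (1/3, 7/6)
through U parallel to SW: direction (-14/3, 13/6); meets DF at P = (-14/5, 19/5)
P = D + t·(F−D) with t = -14/5

t = -14/5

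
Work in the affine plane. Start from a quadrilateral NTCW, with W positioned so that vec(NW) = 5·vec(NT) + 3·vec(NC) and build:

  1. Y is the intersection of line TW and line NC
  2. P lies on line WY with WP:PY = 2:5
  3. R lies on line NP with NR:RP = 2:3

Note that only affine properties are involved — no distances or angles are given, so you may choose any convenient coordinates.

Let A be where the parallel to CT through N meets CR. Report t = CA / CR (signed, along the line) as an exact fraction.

Assign N = (0, 0), T = (1, 0), C = (0, 1), W = (5, 3) — the answer is frame-independent, so this choice is without loss of generality.
1. Y is the intersection of line TW and line NC ⇒ Y = (0, -3/4)
2. P lies on line WY with WP:PY = 2:5 ⇒ P = (25/7, 27/14)
3. R lies on line NP with NR:RP = 2:3 ⇒ R = (10/7, 27/35)
through N parallel to CT: direction (1, -1); meets CR at A = (-25/21, 25/21)
A = C + t·(R−C) with t = -5/6

t = -5/6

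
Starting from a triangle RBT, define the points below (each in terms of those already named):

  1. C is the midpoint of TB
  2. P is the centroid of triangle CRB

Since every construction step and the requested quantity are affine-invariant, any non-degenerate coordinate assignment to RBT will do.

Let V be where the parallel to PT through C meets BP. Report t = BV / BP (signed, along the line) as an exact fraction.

Set R = (0, 0), B = (1, 0), T = (0, 1); any affine frame gives the same invariant.
1. C is the midpoint of TB ⇒ C = (1/2, 1/2)
2. P is the centroid of triangle CRB ⇒ P = (1/2, 1/6)
through C parallel to PT: direction (-1/2, 5/6); meets BP at V = (3/4, 1/12)
V = B + t·(P−B) with t = 1/2

t = 1/2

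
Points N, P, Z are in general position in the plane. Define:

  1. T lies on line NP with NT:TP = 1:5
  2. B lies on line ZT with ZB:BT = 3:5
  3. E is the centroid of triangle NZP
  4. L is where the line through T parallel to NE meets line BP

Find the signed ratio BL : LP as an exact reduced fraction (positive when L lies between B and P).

Assign N = (0, 0), P = (1, 0), Z = (0, 1) — the answer is frame-independent, so this choice is without loss of generality.
1. T lies on line NP with NT:TP = 1:5 ⇒ T = (1/6, 0)
2. B lies on line ZT with ZB:BT = 3:5 ⇒ B = (1/16, 5/8)
3. E is the centroid of triangle NZP ⇒ E = (1/3, 1/3)
4. L is where the line through T parallel to NE meets line BP ⇒ L = (1/2, 1/3)
L = B + t·(P−B) with t = 7/15, so BL:LP = t:(1−t) = 7/15:8/15

BL:LP = 7/8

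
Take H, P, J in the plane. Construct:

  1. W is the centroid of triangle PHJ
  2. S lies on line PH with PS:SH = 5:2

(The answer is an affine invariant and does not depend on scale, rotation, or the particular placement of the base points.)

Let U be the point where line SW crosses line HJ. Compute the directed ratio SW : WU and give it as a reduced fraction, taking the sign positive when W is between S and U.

Assign H = (0, 0), P = (1, 0), J = (0, 1) — the answer is frame-independent, so this choice is without loss of generality.
1. W is the centroid of triangle PHJ ⇒ W = (1/3, 1/3)
2. S lies on line PH with PS:SH = 5:2 ⇒ S = (2/7, 0)
line SW meets HJ at U = (0, -2)
W = S + t·(U−S) with t = -1/6, so SW:WU = -1/6:7/6

SW:WU = -1/7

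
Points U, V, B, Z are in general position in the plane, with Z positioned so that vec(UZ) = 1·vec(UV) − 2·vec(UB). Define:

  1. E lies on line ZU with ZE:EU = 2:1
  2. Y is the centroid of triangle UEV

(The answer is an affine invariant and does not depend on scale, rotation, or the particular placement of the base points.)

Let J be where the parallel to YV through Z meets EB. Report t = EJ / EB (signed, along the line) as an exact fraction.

t = -8/9

Set U = (0, 0), V = (1, 0), B = (0, 1), Z = (1, -2); any affine frame gives the same invariant.
1. E lies on line ZU with ZE:EU = 2:1 ⇒ E = (1/3, -2/3)
2. Y is the centroid of triangle UEV ⇒ Y = (4/9, -2/9)
through Z parallel to YV: direction (5/9, 2/9); meets EB at J = (17/27, -58/27)
J = E + t·(B−E) with t = -8/9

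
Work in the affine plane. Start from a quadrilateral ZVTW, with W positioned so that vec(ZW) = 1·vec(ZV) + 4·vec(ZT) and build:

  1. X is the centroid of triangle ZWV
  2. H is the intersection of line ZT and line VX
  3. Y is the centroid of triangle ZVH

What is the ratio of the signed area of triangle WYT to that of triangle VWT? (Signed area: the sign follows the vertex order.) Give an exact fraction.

Set Z = (0, 0), V = (1, 0), T = (0, 1), W = (1, 4); any affine frame gives the same invariant.
1. X is the centroid of triangle ZWV ⇒ X = (2/3, 4/3)
2. H is the intersection of line ZT and line VX ⇒ H = (0, 4)
3. Y is the centroid of triangle ZVH ⇒ Y = (1/3, 4/3)
2·[WYT] = -2/3, 2·[VWT] = 4
[WYT]:[VWT] = -2/3:4 = -1/6

[WYT]:[VWT] = -1/6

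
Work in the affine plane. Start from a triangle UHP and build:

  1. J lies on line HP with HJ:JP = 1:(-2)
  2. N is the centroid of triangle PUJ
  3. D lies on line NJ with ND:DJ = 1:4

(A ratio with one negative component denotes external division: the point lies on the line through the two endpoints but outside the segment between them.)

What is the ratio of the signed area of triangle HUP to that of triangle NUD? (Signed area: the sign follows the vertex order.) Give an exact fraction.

[HUP]:[NUD] = -15/2

Choose coordinates U = (0, 0), H = (1, 0), P = (0, 1).
1. J lies on line HP with HJ:JP = 1:(-2) ⇒ J = (2, -1)
2. N is the centroid of triangle PUJ ⇒ N = (2/3, 0)
3. D lies on line NJ with ND:DJ = 1:4 ⇒ D = (14/15, -1/5)
2·[HUP] = -1, 2·[NUD] = 2/15
[HUP]:[NUD] = -1:2/15 = -15/2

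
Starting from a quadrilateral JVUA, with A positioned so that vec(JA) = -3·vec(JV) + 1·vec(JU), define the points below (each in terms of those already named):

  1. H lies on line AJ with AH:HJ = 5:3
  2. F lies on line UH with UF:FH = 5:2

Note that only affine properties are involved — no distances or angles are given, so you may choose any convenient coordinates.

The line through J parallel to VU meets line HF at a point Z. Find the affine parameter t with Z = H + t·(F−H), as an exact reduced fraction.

Choose coordinates J = (0, 0), V = (1, 0), U = (0, 1), A = (-3, 1).
1. H lies on line AJ with AH:HJ = 5:3 ⇒ H = (-9/8, 3/8)
2. F lies on line UH with UF:FH = 5:2 ⇒ F = (-45/56, 31/56)
through J parallel to VU: direction (-1, 1); meets HF at Z = (-9/14, 9/14)
Z = H + t·(F−H) with t = 3/2

t = 3/2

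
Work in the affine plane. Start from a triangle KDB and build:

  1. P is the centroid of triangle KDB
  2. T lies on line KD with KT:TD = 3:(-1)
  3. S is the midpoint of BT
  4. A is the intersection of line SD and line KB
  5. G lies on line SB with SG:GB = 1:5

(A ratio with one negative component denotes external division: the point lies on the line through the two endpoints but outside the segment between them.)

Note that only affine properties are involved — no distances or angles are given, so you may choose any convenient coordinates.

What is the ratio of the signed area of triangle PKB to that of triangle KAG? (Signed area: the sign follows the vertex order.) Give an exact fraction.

Assign K = (0, 0), D = (1, 0), B = (0, 1) — the answer is frame-independent, so this choice is without loss of generality.
1. P is the centroid of triangle KDB ⇒ P = (1/3, 1/3)
2. T lies on line KD with KT:TD = 3:(-1) ⇒ T = (3/2, 0)
3. S is the midpoint of BT ⇒ S = (3/4, 1/2)
4. A is the intersection of line SD and line KB ⇒ A = (0, 2)
5. G lies on line SB with SG:GB = 1:5 ⇒ G = (5/8, 7/12)
2·[PKB] = -1/3, 2·[KAG] = -5/4
[PKB]:[KAG] = -1/3:-5/4 = 4/15

[PKB]:[KAG] = 4/15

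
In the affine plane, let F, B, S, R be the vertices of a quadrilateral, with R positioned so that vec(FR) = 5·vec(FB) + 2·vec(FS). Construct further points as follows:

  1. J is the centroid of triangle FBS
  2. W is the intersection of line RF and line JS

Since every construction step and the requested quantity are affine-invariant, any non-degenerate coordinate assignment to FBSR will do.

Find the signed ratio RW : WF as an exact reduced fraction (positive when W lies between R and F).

Work in coordinates with F = (0, 0), B = (1, 0), S = (0, 1), R = (5, 2).
1. J is the centroid of triangle FBS ⇒ J = (1/3, 1/3)
2. W is the intersection of line RF and line JS ⇒ W = (5/12, 1/6)
W = R + t·(F−R) with t = 11/12, so RW:WF = t:(1−t) = 11/12:1/12

RW:WF = 11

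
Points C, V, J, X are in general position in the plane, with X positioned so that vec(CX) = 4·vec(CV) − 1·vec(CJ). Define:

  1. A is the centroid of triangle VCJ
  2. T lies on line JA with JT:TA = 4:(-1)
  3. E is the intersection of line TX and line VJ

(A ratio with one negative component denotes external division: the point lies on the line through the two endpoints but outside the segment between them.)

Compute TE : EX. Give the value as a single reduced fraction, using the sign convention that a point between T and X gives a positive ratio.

TE:EX = 2/9

Assign C = (0, 0), V = (1, 0), J = (0, 1), X = (4, -1) — the answer is frame-independent, so this choice is without loss of generality.
1. A is the centroid of triangle VCJ ⇒ A = (1/3, 1/3)
2. T lies on line JA with JT:TA = 4:(-1) ⇒ T = (4/9, 1/9)
3. E is the intersection of line TX and line VJ ⇒ E = (12/11, -1/11)
E = T + t·(X−T) with t = 2/11, so TE:EX = t:(1−t) = 2/11:9/11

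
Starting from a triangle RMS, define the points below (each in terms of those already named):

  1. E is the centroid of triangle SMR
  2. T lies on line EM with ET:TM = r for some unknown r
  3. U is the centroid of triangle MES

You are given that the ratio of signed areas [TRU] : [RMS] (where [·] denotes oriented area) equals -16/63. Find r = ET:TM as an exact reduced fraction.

Work in coordinates with R = (0, 0), M = (1, 0), S = (0, 1).
1. E is the centroid of triangle SMR ⇒ E = (1/3, 1/3)
2. With ET:TM = r, write λ = r/(r+1) so T = E + λ·(M−E); T is affine-linear in λ
3. U is the centroid of triangle MES ⇒ U = (4/9, 4/9)
Every point depending on T is an affine combination of T and λ-independent points, so each such coordinate is linear in λ; the λ² term in each signed area is a multiple of (M−E)×(M−E) = 0, so 2·[TRU] and 2·[RMS] are each linear in λ. Evaluating at λ=0 and λ=1:
  2·[TRU] = -4/9·λ,   2·[RMS] = 1
So [TRU]:[RMS] = (-4/9·λ) / (1). Setting this equal to -16/63:
  -4/9·λ = -16/63·(1)  ⇒  λ = 4/7
Then r = λ/(1−λ) = (4/7)/(3/7) = 4/3. Check: with r = 4/3, T = (5/7, 1/7) and [TRU]:[RMS] = -16/63 as required.

r = 4/3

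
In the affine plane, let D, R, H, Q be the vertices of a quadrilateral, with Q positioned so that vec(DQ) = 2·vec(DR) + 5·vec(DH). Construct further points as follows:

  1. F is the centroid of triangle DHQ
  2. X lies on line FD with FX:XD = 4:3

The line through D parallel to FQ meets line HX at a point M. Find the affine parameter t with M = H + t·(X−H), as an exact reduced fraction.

Set D = (0, 0), R = (1, 0), H = (0, 1), Q = (2, 5); any affine frame gives the same invariant.
1. F is the centroid of triangle DHQ ⇒ F = (2/3, 2)
2. X lies on line FD with FX:XD = 4:3 ⇒ X = (2/7, 6/7)
through D parallel to FQ: direction (4/3, 3); meets HX at M = (4/11, 9/11)
M = H + t·(X−H) with t = 14/11

t = 14/11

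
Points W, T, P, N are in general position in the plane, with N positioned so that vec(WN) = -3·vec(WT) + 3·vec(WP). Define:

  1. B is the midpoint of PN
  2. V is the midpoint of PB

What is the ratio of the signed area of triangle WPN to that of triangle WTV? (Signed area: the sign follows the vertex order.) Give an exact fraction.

[WPN]:[WTV] = 2

Choose coordinates W = (0, 0), T = (1, 0), P = (0, 1), N = (-3, 3).
1. B is the midpoint of PN ⇒ B = (-3/2, 2)
2. V is the midpoint of PB ⇒ V = (-3/4, 3/2)
2·[WPN] = 3, 2·[WTV] = 3/2
[WPN]:[WTV] = 3:3/2 = 2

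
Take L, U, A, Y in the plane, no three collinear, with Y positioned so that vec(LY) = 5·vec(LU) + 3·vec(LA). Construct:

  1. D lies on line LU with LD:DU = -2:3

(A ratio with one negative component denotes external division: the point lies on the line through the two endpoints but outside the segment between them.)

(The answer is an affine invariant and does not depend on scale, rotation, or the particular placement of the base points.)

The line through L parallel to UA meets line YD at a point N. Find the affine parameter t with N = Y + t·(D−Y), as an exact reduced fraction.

t = 4/5

Set L = (0, 0), U = (1, 0), A = (0, 1), Y = (5, 3); any affine frame gives the same invariant.
1. D lies on line LU with LD:DU = -2:3 ⇒ D = (-2, 0)
through L parallel to UA: direction (-1, 1); meets YD at N = (-3/5, 3/5)
N = Y + t·(D−Y) with t = 4/5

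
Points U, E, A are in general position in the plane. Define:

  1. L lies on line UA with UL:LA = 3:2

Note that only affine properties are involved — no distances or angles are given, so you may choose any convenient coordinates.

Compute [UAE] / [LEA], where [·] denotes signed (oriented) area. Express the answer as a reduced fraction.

Work in coordinates with U = (0, 0), E = (1, 0), A = (0, 1).
1. L lies on line UA with UL:LA = 3:2 ⇒ L = (0, 3/5)
2·[UAE] = -1, 2·[LEA] = 2/5
[UAE]:[LEA] = -1:2/5 = -5/2

[UAE]:[LEA] = -5/2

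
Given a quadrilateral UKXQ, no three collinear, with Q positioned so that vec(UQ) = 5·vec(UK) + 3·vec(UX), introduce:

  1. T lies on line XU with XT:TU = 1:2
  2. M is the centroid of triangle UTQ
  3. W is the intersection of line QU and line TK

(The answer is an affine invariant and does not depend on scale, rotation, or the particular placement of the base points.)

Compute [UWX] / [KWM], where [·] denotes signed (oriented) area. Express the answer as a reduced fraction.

Set U = (0, 0), K = (1, 0), X = (0, 1), Q = (5, 3); any affine frame gives the same invariant.
1. T lies on line XU with XT:TU = 1:2 ⇒ T = (0, 2/3)
2. M is the centroid of triangle UTQ ⇒ M = (5/3, 11/9)
3. W is the intersection of line QU and line TK ⇒ W = (10/19, 6/19)
2·[UWX] = 10/19, 2·[KWM] = -15/19
[UWX]:[KWM] = 10/19:-15/19 = -2/3

[UWX]:[KWM] = -2/3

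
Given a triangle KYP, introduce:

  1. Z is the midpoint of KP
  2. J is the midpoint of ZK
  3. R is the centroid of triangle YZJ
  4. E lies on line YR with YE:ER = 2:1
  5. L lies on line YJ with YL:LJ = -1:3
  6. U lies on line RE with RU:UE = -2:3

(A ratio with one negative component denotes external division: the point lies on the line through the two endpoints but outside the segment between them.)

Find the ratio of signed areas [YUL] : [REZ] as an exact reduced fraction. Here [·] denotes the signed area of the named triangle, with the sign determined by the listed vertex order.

[YUL]:[REZ] = -5/2

Choose coordinates K = (0, 0), Y = (1, 0), P = (0, 1).
1. Z is the midpoint of KP ⇒ Z = (0, 1/2)
2. J is the midpoint of ZK ⇒ J = (0, 1/4)
3. R is the centroid of triangle YZJ ⇒ R = (1/3, 1/4)
4. E lies on line YR with YE:ER = 2:1 ⇒ E = (5/9, 1/6)
5. L lies on line YJ with YL:LJ = -1:3 ⇒ L = (3/2, -1/8)
6. U lies on line RE with RU:UE = -2:3 ⇒ U = (-1/9, 5/12)
2·[YUL] = -5/72, 2·[REZ] = 1/36
[YUL]:[REZ] = -5/72:1/36 = -5/2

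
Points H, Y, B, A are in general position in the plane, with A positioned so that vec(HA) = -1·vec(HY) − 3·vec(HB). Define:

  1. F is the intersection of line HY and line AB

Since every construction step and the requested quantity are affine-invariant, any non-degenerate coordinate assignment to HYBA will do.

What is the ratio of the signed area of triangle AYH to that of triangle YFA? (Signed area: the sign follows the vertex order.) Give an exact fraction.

Assign H = (0, 0), Y = (1, 0), B = (0, 1), A = (-1, -3) — the answer is frame-independent, so this choice is without loss of generality.
1. F is the intersection of line HY and line AB ⇒ F = (-1/4, 0)
2·[AYH] = 3, 2·[YFA] = 15/4
[AYH]:[YFA] = 3:15/4 = 4/5

[AYH]:[YFA] = 4/5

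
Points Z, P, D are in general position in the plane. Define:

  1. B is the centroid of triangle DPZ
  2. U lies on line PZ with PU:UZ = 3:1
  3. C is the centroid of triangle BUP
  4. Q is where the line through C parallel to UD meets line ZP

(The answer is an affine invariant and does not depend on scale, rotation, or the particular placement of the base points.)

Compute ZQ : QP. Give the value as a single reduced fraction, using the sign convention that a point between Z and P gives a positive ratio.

Choose coordinates Z = (0, 0), P = (1, 0), D = (0, 1).
1. B is the centroid of triangle DPZ ⇒ B = (1/3, 1/3)
2. U lies on line PZ with PU:UZ = 3:1 ⇒ U = (1/4, 0)
3. C is the centroid of triangle BUP ⇒ C = (19/36, 1/9)
4. Q is where the line through C parallel to UD meets line ZP ⇒ Q = (5/9, 0)
Q = Z + t·(P−Z) with t = 5/9, so ZQ:QP = t:(1−t) = 5/9:4/9

ZQ:QP = 5/4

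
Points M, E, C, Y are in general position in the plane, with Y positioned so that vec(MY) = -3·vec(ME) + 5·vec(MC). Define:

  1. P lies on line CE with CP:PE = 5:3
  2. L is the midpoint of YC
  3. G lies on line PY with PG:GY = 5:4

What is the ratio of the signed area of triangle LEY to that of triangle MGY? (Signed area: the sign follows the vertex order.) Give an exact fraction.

Choose coordinates M = (0, 0), E = (1, 0), C = (0, 1), Y = (-3, 5).
1. P lies on line CE with CP:PE = 5:3 ⇒ P = (5/8, 3/8)
2. L is the midpoint of YC ⇒ L = (-3/2, 3)
3. G lies on line PY with PG:GY = 5:4 ⇒ G = (-25/18, 53/18)
2·[LEY] = 1/2, 2·[MGY] = 17/9
[LEY]:[MGY] = 1/2:17/9 = 9/34

[LEY]:[MGY] = 9/34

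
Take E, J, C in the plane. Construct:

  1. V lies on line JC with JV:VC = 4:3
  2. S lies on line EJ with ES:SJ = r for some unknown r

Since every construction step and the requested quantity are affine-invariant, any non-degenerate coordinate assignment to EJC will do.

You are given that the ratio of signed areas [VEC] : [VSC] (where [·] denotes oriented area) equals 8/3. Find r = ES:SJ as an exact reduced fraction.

r = 5/3

Choose coordinates E = (0, 0), J = (1, 0), C = (0, 1).
1. V lies on line JC with JV:VC = 4:3 ⇒ V = (3/7, 4/7)
2. With ES:SJ = r, write λ = r/(r+1) so S = E + λ·(J−E); S is affine-linear in λ
Every point depending on S is an affine combination of S and λ-independent points, so each such coordinate is linear in λ; the λ² term in each signed area is a multiple of (J−E)×(J−E) = 0, so 2·[VEC] and 2·[VSC] are each linear in λ. Evaluating at λ=0 and λ=1:
  2·[VEC] = -3/7,   2·[VSC] = 3/7·λ − 3/7
So [VEC]:[VSC] = (-3/7) / (3/7·λ − 3/7). Setting this equal to 8/3:
  -3/7 = 8/3·(3/7·λ − 3/7)  ⇒  λ = 5/8
Then r = λ/(1−λ) = (5/8)/(3/8) = 5/3. Check: with r = 5/3, S = (5/8, 0) and [VEC]:[VSC] = 8/3 as required.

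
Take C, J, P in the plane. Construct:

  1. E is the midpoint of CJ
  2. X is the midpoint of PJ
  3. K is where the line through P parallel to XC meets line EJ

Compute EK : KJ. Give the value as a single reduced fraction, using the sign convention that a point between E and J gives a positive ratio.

Work in coordinates with C = (0, 0), J = (1, 0), P = (0, 1).
1. E is the midpoint of CJ ⇒ E = (1/2, 0)
2. X is the midpoint of PJ ⇒ X = (1/2, 1/2)
3. K is where the line through P parallel to XC meets line EJ ⇒ K = (-1, 0)
K = E + t·(J−E) with t = -3, so EK:KJ = t:(1−t) = -3:4

EK:KJ = -3/4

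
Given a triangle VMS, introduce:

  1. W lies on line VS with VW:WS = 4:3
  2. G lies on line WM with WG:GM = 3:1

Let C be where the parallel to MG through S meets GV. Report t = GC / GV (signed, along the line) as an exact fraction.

t = -3/4

Choose coordinates V = (0, 0), M = (1, 0), S = (0, 1).
1. W lies on line VS with VW:WS = 4:3 ⇒ W = (0, 4/7)
2. G lies on line WM with WG:GM = 3:1 ⇒ G = (3/4, 1/7)
through S parallel to MG: direction (-1/4, 1/7); meets GV at C = (21/16, 1/4)
C = G + t·(V−G) with t = -3/4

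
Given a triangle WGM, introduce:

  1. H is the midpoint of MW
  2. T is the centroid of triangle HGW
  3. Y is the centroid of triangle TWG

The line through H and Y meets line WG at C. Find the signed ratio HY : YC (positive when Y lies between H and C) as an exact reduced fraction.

Set W = (0, 0), G = (1, 0), M = (0, 1); any affine frame gives the same invariant.
1. H is the midpoint of MW ⇒ H = (0, 1/2)
2. T is the centroid of triangle HGW ⇒ T = (1/3, 1/6)
3. Y is the centroid of triangle TWG ⇒ Y = (4/9, 1/18)
line HY meets WG at C = (1/2, 0)
Y = H + t·(C−H) with t = 8/9, so HY:YC = 8/9:1/9

HY:YC = 8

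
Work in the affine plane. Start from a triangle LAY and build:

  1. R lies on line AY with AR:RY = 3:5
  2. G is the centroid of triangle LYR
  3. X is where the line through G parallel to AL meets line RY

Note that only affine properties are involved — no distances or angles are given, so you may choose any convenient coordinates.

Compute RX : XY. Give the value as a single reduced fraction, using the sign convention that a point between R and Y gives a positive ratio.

RX:XY = 2/13

Assign L = (0, 0), A = (1, 0), Y = (0, 1) — the answer is frame-independent, so this choice is without loss of generality.
1. R lies on line AY with AR:RY = 3:5 ⇒ R = (5/8, 3/8)
2. G is the centroid of triangle LYR ⇒ G = (5/24, 11/24)
3. X is where the line through G parallel to AL meets line RY ⇒ X = (13/24, 11/24)
X = R + t·(Y−R) with t = 2/15, so RX:XY = t:(1−t) = 2/15:13/15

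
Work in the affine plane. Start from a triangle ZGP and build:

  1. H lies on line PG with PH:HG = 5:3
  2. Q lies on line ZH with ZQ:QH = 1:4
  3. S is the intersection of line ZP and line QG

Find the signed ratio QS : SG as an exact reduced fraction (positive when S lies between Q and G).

Assign Z = (0, 0), G = (1, 0), P = (0, 1) — the answer is frame-independent, so this choice is without loss of generality.
1. H lies on line PG with PH:HG = 5:3 ⇒ H = (5/8, 3/8)
2. Q lies on line ZH with ZQ:QH = 1:4 ⇒ Q = (1/8, 3/40)
3. S is the intersection of line ZP and line QG ⇒ S = (0, 3/35)
S = Q + t·(G−Q) with t = -1/7, so QS:SG = t:(1−t) = -1/7:8/7

QS:SG = -1/8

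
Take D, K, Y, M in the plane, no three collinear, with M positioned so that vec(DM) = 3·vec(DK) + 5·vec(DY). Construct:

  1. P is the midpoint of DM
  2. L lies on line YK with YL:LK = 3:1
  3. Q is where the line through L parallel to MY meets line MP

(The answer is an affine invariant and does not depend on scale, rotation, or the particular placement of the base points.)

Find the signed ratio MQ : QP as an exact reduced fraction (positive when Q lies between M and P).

Set D = (0, 0), K = (1, 0), Y = (0, 1), M = (3, 5); any affine frame gives the same invariant.
1. P is the midpoint of DM ⇒ P = (3/2, 5/2)
2. L lies on line YK with YL:LK = 3:1 ⇒ L = (3/4, 1/4)
3. Q is where the line through L parallel to MY meets line MP ⇒ Q = (-9/4, -15/4)
Q = M + t·(P−M) with t = 7/2, so MQ:QP = t:(1−t) = 7/2:-5/2

MQ:QP = -7/5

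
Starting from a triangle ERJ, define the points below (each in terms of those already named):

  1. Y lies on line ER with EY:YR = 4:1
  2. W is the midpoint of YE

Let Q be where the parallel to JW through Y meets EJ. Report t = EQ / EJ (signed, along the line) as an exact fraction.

t = 2

Assign E = (0, 0), R = (1, 0), J = (0, 1) — the answer is frame-independent, so this choice is without loss of generality.
1. Y lies on line ER with EY:YR = 4:1 ⇒ Y = (4/5, 0)
2. W is the midpoint of YE ⇒ W = (2/5, 0)
through Y parallel to JW: direction (2/5, -1); meets EJ at Q = (0, 2)
Q = E + t·(J−E) with t = 2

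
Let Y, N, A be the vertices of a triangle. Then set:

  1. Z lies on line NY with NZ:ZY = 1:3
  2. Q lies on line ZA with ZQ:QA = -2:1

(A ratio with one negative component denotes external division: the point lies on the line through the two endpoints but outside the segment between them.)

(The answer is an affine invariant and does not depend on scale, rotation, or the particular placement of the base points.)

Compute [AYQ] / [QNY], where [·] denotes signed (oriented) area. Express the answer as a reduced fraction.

Assign Y = (0, 0), N = (1, 0), A = (0, 1) — the answer is frame-independent, so this choice is without loss of generality.
1. Z lies on line NY with NZ:ZY = 1:3 ⇒ Z = (3/4, 0)
2. Q lies on line ZA with ZQ:QA = -2:1 ⇒ Q = (-3/4, 2)
2·[AYQ] = -3/4, 2·[QNY] = -2
[AYQ]:[QNY] = -3/4:-2 = 3/8

[AYQ]:[QNY] = 3/8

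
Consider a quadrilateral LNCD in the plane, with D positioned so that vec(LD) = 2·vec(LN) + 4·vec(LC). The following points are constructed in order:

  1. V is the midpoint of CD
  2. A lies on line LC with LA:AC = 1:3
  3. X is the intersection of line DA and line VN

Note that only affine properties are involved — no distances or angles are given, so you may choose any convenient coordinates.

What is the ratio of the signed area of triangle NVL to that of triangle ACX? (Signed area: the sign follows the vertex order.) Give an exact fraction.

[NVL]:[ACX] = -10/3

Assign L = (0, 0), N = (1, 0), C = (0, 1), D = (2, 4) — the answer is frame-independent, so this choice is without loss of generality.
1. V is the midpoint of CD ⇒ V = (1, 5/2)
2. A lies on line LC with LA:AC = 1:3 ⇒ A = (0, 1/4)
3. X is the intersection of line DA and line VN ⇒ X = (1, 17/8)
2·[NVL] = 5/2, 2·[ACX] = -3/4
[NVL]:[ACX] = 5/2:-3/4 = -10/3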